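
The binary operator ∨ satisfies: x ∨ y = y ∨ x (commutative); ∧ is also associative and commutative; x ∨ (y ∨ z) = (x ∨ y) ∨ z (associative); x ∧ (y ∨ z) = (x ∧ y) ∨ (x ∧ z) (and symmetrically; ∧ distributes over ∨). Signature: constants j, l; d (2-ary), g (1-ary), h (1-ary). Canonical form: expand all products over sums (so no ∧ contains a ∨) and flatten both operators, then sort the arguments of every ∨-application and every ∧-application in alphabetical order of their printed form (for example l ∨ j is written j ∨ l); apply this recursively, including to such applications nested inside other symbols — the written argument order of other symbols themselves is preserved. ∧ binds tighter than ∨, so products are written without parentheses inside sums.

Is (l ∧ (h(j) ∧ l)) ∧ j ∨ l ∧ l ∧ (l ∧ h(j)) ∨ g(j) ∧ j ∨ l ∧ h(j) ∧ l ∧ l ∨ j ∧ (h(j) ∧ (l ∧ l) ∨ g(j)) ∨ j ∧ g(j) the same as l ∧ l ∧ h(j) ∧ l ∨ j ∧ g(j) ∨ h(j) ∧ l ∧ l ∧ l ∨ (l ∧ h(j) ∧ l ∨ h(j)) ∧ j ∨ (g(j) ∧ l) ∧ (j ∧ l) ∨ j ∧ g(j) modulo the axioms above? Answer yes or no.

Answer: no — g(j) ∧ j ∨ g(j) ∧ j ∨ g(j) ∧ j ∨ h(j) ∧ j ∧ l ∧ l ∨ h(j) ∧ j ∧ l ∧ l ∨ h(j) ∧ l ∧ l ∧ l ∨ h(j) ∧ l ∧ l ∧ l vs g(j) ∧ j ∨ g(j) ∧ j ∨ g(j) ∧ j ∧ l ∧ l ∨ h(j) ∧ j ∨ h(j) ∧ j ∧ l ∧ l ∨ h(j) ∧ l ∧ l ∧ l ∨ h(j) ∧ l ∧ l ∧ l

Derivation:
Left:  (l ∧ (h(j) ∧ l)) ∧ j ∨ l ∧ l ∧ (l ∧ h(j)) ∨ g(j) ∧ j ∨ l ∧ h(j) ∧ l ∧ l ∨ j ∧ (h(j) ∧ (l ∧ l) ∨ g(j)) ∨ j ∧ g(j)
  Expand:  h(j) ∧ j ∧ l ∧ l ∨ h(j) ∧ l ∧ l ∧ l ∨ g(j) ∧ j ∨ h(j) ∧ l ∧ l ∧ l ∨ h(j) ∧ j ∧ l ∧ l ∨ g(j) ∧ j ∨ g(j) ∧ j
  Sort:  g(j) ∧ j ∨ g(j) ∧ j ∨ g(j) ∧ j ∨ h(j) ∧ j ∧ l ∧ l ∨ h(j) ∧ j ∧ l ∧ l ∨ h(j) ∧ l ∧ l ∧ l ∨ h(j) ∧ l ∧ l ∧ l
Right:  l ∧ l ∧ h(j) ∧ l ∨ j ∧ g(j) ∨ h(j) ∧ l ∧ l ∧ l ∨ (l ∧ h(j) ∧ l ∨ h(j)) ∧ j ∨ (g(j) ∧ l) ∧ (j ∧ l) ∨ j ∧ g(j)
  Expand:  h(j) ∧ l ∧ l ∧ l ∨ g(j) ∧ j ∨ h(j) ∧ l ∧ l ∧ l ∨ h(j) ∧ j ∧ l ∧ l ∨ h(j) ∧ j ∨ g(j) ∧ j ∧ l ∧ l ∨ g(j) ∧ j
  Order the arguments:  g(j) ∧ j ∨ g(j) ∧ j ∨ g(j) ∧ j ∧ l ∧ l ∨ h(j) ∧ j ∨ h(j) ∧ j ∧ l ∧ l ∨ h(j) ∧ l ∧ l ∧ l ∨ h(j) ∧ l ∧ l ∧ l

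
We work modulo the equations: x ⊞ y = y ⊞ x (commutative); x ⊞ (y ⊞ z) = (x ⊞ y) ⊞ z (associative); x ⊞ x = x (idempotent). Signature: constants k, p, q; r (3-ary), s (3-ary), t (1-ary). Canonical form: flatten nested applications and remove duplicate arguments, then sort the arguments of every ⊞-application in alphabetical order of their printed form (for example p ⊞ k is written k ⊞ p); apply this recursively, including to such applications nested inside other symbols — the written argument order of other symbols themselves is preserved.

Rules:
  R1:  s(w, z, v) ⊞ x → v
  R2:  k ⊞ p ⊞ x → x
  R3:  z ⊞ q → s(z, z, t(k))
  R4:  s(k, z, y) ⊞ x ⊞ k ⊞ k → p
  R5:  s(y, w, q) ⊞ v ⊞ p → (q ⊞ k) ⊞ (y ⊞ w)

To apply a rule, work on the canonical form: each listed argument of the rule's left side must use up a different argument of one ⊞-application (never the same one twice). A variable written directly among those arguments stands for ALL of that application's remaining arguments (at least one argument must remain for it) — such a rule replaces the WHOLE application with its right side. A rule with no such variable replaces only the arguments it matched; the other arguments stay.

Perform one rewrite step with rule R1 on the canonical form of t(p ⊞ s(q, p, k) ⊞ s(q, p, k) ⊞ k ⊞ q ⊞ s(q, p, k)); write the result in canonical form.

Answer: t(k)

Derivation:
Canonical form:  t(k ⊞ p ⊞ q ⊞ s(q, p, k))
Apply R1:  consuming s(q, p, k);  v := k, w := q, x := k ⊞ p ⊞ q, z := p
The variable takes the whole remainder — replace the entire application.
New term:  t(k)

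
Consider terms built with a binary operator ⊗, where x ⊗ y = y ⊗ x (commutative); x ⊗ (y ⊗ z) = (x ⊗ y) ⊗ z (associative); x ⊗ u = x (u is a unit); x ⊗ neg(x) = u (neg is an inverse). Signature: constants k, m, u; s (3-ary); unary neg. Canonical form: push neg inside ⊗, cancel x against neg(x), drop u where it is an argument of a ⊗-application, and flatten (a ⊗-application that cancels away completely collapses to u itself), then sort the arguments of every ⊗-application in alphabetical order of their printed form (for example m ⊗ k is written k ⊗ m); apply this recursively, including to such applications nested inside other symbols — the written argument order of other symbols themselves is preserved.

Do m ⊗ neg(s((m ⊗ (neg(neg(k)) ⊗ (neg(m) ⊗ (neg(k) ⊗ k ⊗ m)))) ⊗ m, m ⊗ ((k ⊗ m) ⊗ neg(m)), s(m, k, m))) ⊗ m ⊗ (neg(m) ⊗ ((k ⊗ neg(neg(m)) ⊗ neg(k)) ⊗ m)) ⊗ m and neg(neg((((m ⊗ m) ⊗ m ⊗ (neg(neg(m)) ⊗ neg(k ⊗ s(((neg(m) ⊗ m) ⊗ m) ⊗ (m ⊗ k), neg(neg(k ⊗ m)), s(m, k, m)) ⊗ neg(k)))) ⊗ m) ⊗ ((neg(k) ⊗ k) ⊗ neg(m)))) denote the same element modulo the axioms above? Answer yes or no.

Left:  m ⊗ neg(s((m ⊗ (neg(neg(k)) ⊗ (neg(m) ⊗ (neg(k) ⊗ k ⊗ m)))) ⊗ m, m ⊗ ((k ⊗ m) ⊗ neg(m)), s(m, k, m))) ⊗ m ⊗ (neg(m) ⊗ ((k ⊗ neg(neg(m)) ⊗ neg(k)) ⊗ m)) ⊗ m
  Push neg inside:  distribute neg over ⊗ and collapse double neg
  Cancel:  k cancels
  Collect terms:  m ⊗ m ⊗ m ⊗ m ⊗ neg(s(k ⊗ m ⊗ m, k ⊗ m, s(m, k, m)))
Right:  neg(neg((((m ⊗ m) ⊗ m ⊗ (neg(neg(m)) ⊗ neg(k ⊗ s(((neg(m) ⊗ m) ⊗ m) ⊗ (m ⊗ k), neg(neg(k ⊗ m)), s(m, k, m)) ⊗ neg(k)))) ⊗ m) ⊗ ((neg(k) ⊗ k) ⊗ neg(m))))
  Push neg inside:  distribute neg over ⊗ and collapse double neg
  Cancel inverse pairs:  k cancels
  Collect terms:  m ⊗ m ⊗ m ⊗ m ⊗ neg(s(k ⊗ m ⊗ m, k ⊗ m, s(m, k, m)))

Answer: yes — both canonical forms are m ⊗ m ⊗ m ⊗ m ⊗ neg(s(k ⊗ m ⊗ m, k ⊗ m, s(m, k, m)))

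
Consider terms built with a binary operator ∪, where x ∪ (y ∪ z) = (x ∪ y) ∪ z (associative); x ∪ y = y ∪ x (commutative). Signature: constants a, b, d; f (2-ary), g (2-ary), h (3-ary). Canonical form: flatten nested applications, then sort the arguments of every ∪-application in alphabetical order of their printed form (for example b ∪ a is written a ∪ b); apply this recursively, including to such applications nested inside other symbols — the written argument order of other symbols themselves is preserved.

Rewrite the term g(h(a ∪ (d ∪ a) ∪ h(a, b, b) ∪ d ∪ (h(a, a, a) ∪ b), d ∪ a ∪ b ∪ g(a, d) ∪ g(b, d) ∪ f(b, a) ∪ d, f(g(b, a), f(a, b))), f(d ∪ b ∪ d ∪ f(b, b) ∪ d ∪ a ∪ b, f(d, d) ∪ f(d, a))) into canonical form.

Answer: g(h(a ∪ a ∪ b ∪ d ∪ d ∪ h(a, a, a) ∪ h(a, b, b), a ∪ b ∪ d ∪ d ∪ f(b, a) ∪ g(a, d) ∪ g(b, d), f(g(b, a), f(a, b))), f(a ∪ b ∪ b ∪ d ∪ d ∪ d ∪ f(b, b), f(d, a) ∪ f(d, d)))

Derivation:
Focus inside:  a ∪ (d ∪ a) ∪ h(a, b, b) ∪ d ∪ (h(a, a, a) ∪ b)
Flatten:  a ∪ d ∪ a ∪ h(a, b, b) ∪ d ∪ h(a, a, a) ∪ b
Order the arguments:  a ∪ a ∪ b ∪ d ∪ d ∪ h(a, a, a) ∪ h(a, b, b)
Put back:  g(h(a ∪ a ∪ b ∪ d ∪ d ∪ h(a, a, a) ∪ h(a, b, b), a ∪ b ∪ d ∪ d ∪ f(b, a) ∪ g(a, d) ∪ g(b, d), f(g(b, a), f(a, b))), f(a ∪ b ∪ b ∪ d ∪ d ∪ d ∪ f(b, b), f(d, a) ∪ f(d, d)))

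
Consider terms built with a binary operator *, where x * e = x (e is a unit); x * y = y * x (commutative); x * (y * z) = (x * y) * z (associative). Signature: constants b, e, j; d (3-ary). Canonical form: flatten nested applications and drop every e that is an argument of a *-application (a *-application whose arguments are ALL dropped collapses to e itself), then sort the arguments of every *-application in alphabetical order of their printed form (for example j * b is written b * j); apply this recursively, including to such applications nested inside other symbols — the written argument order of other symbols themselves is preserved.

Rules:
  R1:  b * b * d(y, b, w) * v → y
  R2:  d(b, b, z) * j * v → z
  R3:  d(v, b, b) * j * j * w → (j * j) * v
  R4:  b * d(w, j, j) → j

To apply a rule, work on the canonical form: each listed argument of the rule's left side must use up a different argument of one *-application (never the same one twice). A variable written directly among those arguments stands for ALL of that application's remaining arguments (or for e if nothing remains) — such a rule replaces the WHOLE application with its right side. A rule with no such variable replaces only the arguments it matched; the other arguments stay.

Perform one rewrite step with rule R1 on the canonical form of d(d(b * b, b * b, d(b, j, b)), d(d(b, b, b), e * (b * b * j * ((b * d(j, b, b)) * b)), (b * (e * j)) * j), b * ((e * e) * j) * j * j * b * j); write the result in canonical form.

Canonical form:  d(d(b * b, b * b, d(b, j, b)), d(d(b, b, b), b * b * b * b * d(j, b, b) * j, b * j * j), b * b * j * j * j * j)
Match R1:  consume b, b, d(j, b, b);  v := b * b * j, w := b, y := j
The variable takes the whole remainder — replace the entire application.
Result:  d(d(b * b, b * b, d(b, j, b)), d(d(b, b, b), j, b * j * j), b * b * j * j * j * j)

Answer: d(d(b * b, b * b, d(b, j, b)), d(d(b, b, b), j, b * j * j), b * b * j * j * j * j)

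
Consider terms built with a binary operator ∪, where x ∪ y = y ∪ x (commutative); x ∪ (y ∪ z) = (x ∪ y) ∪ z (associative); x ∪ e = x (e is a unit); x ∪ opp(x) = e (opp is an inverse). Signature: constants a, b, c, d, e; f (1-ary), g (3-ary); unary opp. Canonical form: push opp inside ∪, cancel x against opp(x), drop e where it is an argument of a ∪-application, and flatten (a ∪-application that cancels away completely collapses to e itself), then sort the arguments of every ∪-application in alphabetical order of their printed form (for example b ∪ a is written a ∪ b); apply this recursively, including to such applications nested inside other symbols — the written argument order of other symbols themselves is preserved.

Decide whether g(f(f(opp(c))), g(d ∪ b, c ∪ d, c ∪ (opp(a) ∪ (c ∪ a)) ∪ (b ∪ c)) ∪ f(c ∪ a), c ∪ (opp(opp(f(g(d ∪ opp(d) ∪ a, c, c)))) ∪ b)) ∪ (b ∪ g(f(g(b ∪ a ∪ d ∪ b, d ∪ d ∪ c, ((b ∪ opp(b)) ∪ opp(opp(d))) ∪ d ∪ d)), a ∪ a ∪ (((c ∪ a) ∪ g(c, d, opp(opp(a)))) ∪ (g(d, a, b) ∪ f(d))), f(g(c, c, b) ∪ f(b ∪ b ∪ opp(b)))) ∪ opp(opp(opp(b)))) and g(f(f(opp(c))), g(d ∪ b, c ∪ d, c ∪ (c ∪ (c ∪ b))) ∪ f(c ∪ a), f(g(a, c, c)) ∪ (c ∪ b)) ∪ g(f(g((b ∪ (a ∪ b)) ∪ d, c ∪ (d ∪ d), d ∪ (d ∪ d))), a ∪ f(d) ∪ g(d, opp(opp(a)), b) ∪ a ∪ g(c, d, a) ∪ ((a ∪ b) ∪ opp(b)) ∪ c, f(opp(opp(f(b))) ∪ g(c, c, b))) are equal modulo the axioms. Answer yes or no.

Answer: yes — both canonical forms are g(f(f(opp(c))), f(a ∪ c) ∪ g(b ∪ d, c ∪ d, b ∪ c ∪ c ∪ c), b ∪ c ∪ f(g(a, c, c))) ∪ g(f(g(a ∪ b ∪ b ∪ d, c ∪ d ∪ d, d ∪ d ∪ d)), a ∪ a ∪ a ∪ c ∪ f(d) ∪ g(c, d, a) ∪ g(d, a, b), f(f(b) ∪ g(c, c, b)))

Derivation:
Left:  g(f(f(opp(c))), g(d ∪ b, c ∪ d, c ∪ (opp(a) ∪ (c ∪ a)) ∪ (b ∪ c)) ∪ f(c ∪ a), c ∪ (opp(opp(f(g(d ∪ opp(d) ∪ a, c, c)))) ∪ b)) ∪ (b ∪ g(f(g(b ∪ a ∪ d ∪ b, d ∪ d ∪ c, ((b ∪ opp(b)) ∪ opp(opp(d))) ∪ d ∪ d)), a ∪ a ∪ (((c ∪ a) ∪ g(c, d, opp(opp(a)))) ∪ (g(d, a, b) ∪ f(d))), f(g(c, c, b) ∪ f(b ∪ b ∪ opp(b)))) ∪ opp(opp(opp(b))))
  Push opp inside:  distribute opp over ∪ and collapse double opp
  Cancel inverse pairs:  b cancels
  Collect:  g(f(f(opp(c))), f(a ∪ c) ∪ g(b ∪ d, c ∪ d, b ∪ c ∪ c ∪ c), b ∪ c ∪ f(g(a, c, c))) ∪ g(f(g(a ∪ b ∪ b ∪ d, c ∪ d ∪ d, d ∪ d ∪ d)), a ∪ a ∪ a ∪ c ∪ f(d) ∪ g(c, d, a) ∪ g(d, a, b), f(f(b) ∪ g(c, c, b)))
Right:  g(f(f(opp(c))), g(d ∪ b, c ∪ d, c ∪ (c ∪ (c ∪ b))) ∪ f(c ∪ a), f(g(a, c, c)) ∪ (c ∪ b)) ∪ g(f(g((b ∪ (a ∪ b)) ∪ d, c ∪ (d ∪ d), d ∪ (d ∪ d))), a ∪ f(d) ∪ g(d, opp(opp(a)), b) ∪ a ∪ g(c, d, a) ∪ ((a ∪ b) ∪ opp(b)) ∪ c, f(opp(opp(f(b))) ∪ g(c, c, b)))
  Push opp inside:  distribute opp over ∪ and collapse double opp
  Collect terms:  g(f(f(opp(c))), f(a ∪ c) ∪ g(b ∪ d, c ∪ d, b ∪ c ∪ c ∪ c), b ∪ c ∪ f(g(a, c, c))) ∪ g(f(g(a ∪ b ∪ b ∪ d, c ∪ d ∪ d, d ∪ d ∪ d)), a ∪ a ∪ a ∪ c ∪ f(d) ∪ g(c, d, a) ∪ g(d, a, b), f(f(b) ∪ g(c, c, b)))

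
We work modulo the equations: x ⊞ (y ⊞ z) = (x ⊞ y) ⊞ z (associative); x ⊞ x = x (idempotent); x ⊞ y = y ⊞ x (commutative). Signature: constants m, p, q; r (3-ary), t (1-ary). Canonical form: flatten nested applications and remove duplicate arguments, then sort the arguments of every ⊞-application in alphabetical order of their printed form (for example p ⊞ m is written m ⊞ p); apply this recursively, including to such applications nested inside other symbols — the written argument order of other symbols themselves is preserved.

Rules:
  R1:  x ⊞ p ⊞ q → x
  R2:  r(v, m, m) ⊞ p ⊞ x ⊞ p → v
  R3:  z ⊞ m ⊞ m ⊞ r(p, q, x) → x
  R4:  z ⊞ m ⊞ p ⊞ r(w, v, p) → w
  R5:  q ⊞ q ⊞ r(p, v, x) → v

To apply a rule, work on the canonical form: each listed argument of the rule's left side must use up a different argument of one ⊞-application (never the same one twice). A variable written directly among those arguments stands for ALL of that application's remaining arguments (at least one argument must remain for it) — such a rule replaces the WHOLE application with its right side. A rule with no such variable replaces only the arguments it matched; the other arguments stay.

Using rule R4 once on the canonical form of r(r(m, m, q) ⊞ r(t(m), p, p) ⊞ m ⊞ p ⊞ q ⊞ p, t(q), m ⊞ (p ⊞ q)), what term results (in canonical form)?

Answer: r(t(m), t(q), m ⊞ p ⊞ q)

Derivation:
Canonical form:  r(m ⊞ p ⊞ q ⊞ r(m, m, q) ⊞ r(t(m), p, p), t(q), m ⊞ p ⊞ q)
Apply R4:  consuming m, p, r(t(m), p, p);  v := p, w := t(m), z := q ⊞ r(m, m, q)
The variable takes the whole remainder — replace the entire application.
Result:  r(t(m), t(q), m ⊞ p ⊞ q)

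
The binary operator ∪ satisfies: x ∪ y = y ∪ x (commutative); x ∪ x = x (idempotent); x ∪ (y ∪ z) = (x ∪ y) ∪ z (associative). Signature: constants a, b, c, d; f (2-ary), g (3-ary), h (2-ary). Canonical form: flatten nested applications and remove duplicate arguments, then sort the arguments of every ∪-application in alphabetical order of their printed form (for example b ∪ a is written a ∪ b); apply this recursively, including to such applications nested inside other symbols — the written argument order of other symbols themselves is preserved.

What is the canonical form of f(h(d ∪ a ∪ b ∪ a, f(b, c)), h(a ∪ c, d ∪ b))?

Answer: f(h(a ∪ b ∪ d, f(b, c)), h(a ∪ c, b ∪ d))

Derivation:
Focus inside:  d ∪ a ∪ b ∪ a
Drop duplicates:  drop duplicate a
Sort:  a ∪ b ∪ d
Put back:  f(h(a ∪ b ∪ d, f(b, c)), h(a ∪ c, b ∪ d))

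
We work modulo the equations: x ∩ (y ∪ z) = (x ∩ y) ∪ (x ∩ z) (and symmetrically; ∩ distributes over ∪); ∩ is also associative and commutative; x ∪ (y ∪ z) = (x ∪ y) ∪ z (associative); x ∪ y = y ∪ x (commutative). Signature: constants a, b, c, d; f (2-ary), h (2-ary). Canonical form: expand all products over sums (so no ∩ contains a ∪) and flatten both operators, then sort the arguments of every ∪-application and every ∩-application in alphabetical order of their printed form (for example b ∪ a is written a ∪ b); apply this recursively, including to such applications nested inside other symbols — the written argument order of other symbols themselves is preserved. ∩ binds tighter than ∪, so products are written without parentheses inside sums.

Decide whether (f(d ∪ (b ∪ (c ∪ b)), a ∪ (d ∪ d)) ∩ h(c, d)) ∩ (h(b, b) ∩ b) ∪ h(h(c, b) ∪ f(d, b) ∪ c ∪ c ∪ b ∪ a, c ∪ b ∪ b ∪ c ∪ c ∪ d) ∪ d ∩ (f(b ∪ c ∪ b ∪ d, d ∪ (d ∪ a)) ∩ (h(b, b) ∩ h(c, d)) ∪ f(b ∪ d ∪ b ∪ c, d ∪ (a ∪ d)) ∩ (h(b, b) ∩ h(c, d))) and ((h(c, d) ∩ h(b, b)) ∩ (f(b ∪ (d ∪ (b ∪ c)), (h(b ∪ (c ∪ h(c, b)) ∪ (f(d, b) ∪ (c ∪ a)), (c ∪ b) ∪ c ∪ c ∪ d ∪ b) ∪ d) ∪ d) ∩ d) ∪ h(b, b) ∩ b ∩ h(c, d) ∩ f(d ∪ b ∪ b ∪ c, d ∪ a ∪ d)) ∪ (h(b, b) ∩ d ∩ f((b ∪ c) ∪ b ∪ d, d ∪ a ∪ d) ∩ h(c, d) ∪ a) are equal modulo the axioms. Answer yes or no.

Answer: no — b ∩ f(b ∪ b ∪ c ∪ d, a ∪ d ∪ d) ∩ h(b, b) ∩ h(c, d) ∪ d ∩ f(b ∪ b ∪ c ∪ d, a ∪ d ∪ d) ∩ h(b, b) ∩ h(c, d) ∪ d ∩ f(b ∪ b ∪ c ∪ d, a ∪ d ∪ d) ∩ h(b, b) ∩ h(c, d) ∪ h(a ∪ b ∪ c ∪ c ∪ f(d, b) ∪ h(c, b), b ∪ b ∪ c ∪ c ∪ c ∪ d) vs a ∪ b ∩ f(b ∪ b ∪ c ∪ d, a ∪ d ∪ d) ∩ h(b, b) ∩ h(c, d) ∪ d ∩ f(b ∪ b ∪ c ∪ d, a ∪ d ∪ d) ∩ h(b, b) ∩ h(c, d) ∪ d ∩ f(b ∪ b ∪ c ∪ d, d ∪ d ∪ h(a ∪ b ∪ c ∪ c ∪ f(d, b) ∪ h(c, b), b ∪ b ∪ c ∪ c ∪ c ∪ d)) ∩ h(b, b) ∩ h(c, d)

Derivation:
Left:  (f(d ∪ (b ∪ (c ∪ b)), a ∪ (d ∪ d)) ∩ h(c, d)) ∩ (h(b, b) ∩ b) ∪ h(h(c, b) ∪ f(d, b) ∪ c ∪ c ∪ b ∪ a, c ∪ b ∪ b ∪ c ∪ c ∪ d) ∪ d ∩ (f(b ∪ c ∪ b ∪ d, d ∪ (d ∪ a)) ∩ (h(b, b) ∩ h(c, d)) ∪ f(b ∪ d ∪ b ∪ c, d ∪ (a ∪ d)) ∩ (h(b, b) ∩ h(c, d)))
  Expand products over sums:  b ∩ f(b ∪ b ∪ c ∪ d, a ∪ d ∪ d) ∩ h(b, b) ∩ h(c, d) ∪ h(a ∪ b ∪ c ∪ c ∪ f(d, b) ∪ h(c, b), b ∪ b ∪ c ∪ c ∪ c ∪ d) ∪ d ∩ f(b ∪ b ∪ c ∪ d, a ∪ d ∪ d) ∩ h(b, b) ∩ h(c, d) ∪ d ∩ f(b ∪ b ∪ c ∪ d, a ∪ d ∪ d) ∩ h(b, b) ∩ h(c, d)
  Sort:  b ∩ f(b ∪ b ∪ c ∪ d, a ∪ d ∪ d) ∩ h(b, b) ∩ h(c, d) ∪ d ∩ f(b ∪ b ∪ c ∪ d, a ∪ d ∪ d) ∩ h(b, b) ∩ h(c, d) ∪ d ∩ f(b ∪ b ∪ c ∪ d, a ∪ d ∪ d) ∩ h(b, b) ∩ h(c, d) ∪ h(a ∪ b ∪ c ∪ c ∪ f(d, b) ∪ h(c, b), b ∪ b ∪ c ∪ c ∪ c ∪ d)
Right:  ((h(c, d) ∩ h(b, b)) ∩ (f(b ∪ (d ∪ (b ∪ c)), (h(b ∪ (c ∪ h(c, b)) ∪ (f(d, b) ∪ (c ∪ a)), (c ∪ b) ∪ c ∪ c ∪ d ∪ b) ∪ d) ∪ d) ∩ d) ∪ h(b, b) ∩ b ∩ h(c, d) ∩ f(d ∪ b ∪ b ∪ c, d ∪ a ∪ d)) ∪ (h(b, b) ∩ d ∩ f((b ∪ c) ∪ b ∪ d, d ∪ a ∪ d) ∩ h(c, d) ∪ a)
  Un-nest:  d ∩ f(b ∪ b ∪ c ∪ d, d ∪ d ∪ h(a ∪ b ∪ c ∪ c ∪ f(d, b) ∪ h(c, b), b ∪ b ∪ c ∪ c ∪ c ∪ d)) ∩ h(b, b) ∩ h(c, d) ∪ b ∩ f(b ∪ b ∪ c ∪ d, a ∪ d ∪ d) ∩ h(b, b) ∩ h(c, d) ∪ d ∩ f(b ∪ b ∪ c ∪ d, a ∪ d ∪ d) ∩ h(b, b) ∩ h(c, d) ∪ a
  Sort:  a ∪ b ∩ f(b ∪ b ∪ c ∪ d, a ∪ d ∪ d) ∩ h(b, b) ∩ h(c, d) ∪ d ∩ f(b ∪ b ∪ c ∪ d, a ∪ d ∪ d) ∩ h(b, b) ∩ h(c, d) ∪ d ∩ f(b ∪ b ∪ c ∪ d, d ∪ d ∪ h(a ∪ b ∪ c ∪ c ∪ f(d, b) ∪ h(c, b), b ∪ b ∪ c ∪ c ∪ c ∪ d)) ∩ h(b, b) ∩ h(c, d)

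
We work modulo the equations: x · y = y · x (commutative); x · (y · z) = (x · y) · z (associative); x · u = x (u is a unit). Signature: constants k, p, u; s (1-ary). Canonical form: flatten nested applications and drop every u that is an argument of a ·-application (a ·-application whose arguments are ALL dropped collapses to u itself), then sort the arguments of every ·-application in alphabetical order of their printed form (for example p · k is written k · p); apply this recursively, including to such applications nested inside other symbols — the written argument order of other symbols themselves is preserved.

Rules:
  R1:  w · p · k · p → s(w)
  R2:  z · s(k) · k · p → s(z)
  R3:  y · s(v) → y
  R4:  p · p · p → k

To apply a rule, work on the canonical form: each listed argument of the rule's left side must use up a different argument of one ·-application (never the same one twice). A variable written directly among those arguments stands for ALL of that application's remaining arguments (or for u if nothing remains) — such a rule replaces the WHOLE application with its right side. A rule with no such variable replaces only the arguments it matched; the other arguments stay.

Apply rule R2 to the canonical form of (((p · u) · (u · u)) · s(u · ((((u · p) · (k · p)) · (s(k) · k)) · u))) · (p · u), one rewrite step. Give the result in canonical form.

Answer: p · p · s(s(k · p))

Derivation:
Canonical form:  p · p · s(k · k · p · p · s(k))
Apply R2:  consuming k, p, s(k);  z := k · p
The extension variable absorbs all remaining arguments, so the whole application is rewritten.
Giving:  p · p · s(s(k · p))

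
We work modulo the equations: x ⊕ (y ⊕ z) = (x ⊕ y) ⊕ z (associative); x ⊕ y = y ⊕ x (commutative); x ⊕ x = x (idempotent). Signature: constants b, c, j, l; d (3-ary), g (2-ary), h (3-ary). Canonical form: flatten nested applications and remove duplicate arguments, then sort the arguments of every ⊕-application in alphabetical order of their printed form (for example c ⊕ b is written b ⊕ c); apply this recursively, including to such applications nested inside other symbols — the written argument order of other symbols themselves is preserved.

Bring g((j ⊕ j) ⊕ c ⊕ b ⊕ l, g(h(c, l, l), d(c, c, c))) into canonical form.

Answer: g(b ⊕ c ⊕ j ⊕ l, g(h(c, l, l), d(c, c, c)))

Derivation:
Descend into:  (j ⊕ j) ⊕ c ⊕ b ⊕ l
Flatten:  j ⊕ j ⊕ c ⊕ b ⊕ l
Deduplicate:  drop duplicate j
Sort arguments:  b ⊕ c ⊕ j ⊕ l
Put back:  g(b ⊕ c ⊕ j ⊕ l, g(h(c, l, l), d(c, c, c)))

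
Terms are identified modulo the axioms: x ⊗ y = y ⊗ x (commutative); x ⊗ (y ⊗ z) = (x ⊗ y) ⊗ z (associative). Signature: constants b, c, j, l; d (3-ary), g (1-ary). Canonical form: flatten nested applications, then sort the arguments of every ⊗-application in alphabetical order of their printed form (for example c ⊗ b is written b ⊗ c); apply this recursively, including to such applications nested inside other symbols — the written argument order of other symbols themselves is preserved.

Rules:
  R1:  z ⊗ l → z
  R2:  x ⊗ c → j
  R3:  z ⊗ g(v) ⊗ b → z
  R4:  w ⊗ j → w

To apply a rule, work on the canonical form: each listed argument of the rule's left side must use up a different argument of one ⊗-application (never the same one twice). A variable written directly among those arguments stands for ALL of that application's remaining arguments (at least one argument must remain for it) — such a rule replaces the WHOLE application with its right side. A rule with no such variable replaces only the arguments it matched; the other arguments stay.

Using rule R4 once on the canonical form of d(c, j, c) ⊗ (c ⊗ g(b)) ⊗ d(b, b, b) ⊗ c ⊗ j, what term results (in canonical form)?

Canonical form:  c ⊗ c ⊗ d(b, b, b) ⊗ d(c, j, c) ⊗ g(b) ⊗ j
R4 matches:  uses j;  w := c ⊗ c ⊗ d(b, b, b) ⊗ d(c, j, c) ⊗ g(b)
The extension variable absorbs all remaining arguments, so the whole application is rewritten.
Result:  c ⊗ c ⊗ d(b, b, b) ⊗ d(c, j, c) ⊗ g(b)

Answer: c ⊗ c ⊗ d(b, b, b) ⊗ d(c, j, c) ⊗ g(b)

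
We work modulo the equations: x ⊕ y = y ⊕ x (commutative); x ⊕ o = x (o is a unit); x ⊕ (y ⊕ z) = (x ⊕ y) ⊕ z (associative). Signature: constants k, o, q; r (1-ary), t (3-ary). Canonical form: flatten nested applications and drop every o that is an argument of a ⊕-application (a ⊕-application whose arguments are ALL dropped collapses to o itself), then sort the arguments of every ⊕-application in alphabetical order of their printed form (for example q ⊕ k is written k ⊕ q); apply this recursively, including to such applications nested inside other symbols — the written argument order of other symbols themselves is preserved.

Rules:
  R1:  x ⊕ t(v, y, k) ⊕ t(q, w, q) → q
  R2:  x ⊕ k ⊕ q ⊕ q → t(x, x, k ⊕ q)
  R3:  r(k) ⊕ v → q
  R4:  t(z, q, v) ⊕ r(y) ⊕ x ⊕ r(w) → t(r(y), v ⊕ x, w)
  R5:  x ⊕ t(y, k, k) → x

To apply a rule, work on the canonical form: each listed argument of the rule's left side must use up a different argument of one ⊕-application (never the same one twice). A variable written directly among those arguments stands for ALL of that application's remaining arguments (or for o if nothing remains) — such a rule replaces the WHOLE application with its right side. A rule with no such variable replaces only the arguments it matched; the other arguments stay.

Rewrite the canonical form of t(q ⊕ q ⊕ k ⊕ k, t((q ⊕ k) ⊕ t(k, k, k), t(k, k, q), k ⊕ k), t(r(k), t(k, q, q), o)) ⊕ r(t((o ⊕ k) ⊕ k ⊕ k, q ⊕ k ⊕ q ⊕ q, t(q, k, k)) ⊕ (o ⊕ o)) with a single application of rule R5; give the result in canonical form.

Answer: r(t(k ⊕ k ⊕ k, k ⊕ q ⊕ q ⊕ q, t(q, k, k))) ⊕ t(k ⊕ k ⊕ q ⊕ q, t(k ⊕ q, t(k, k, q), k ⊕ k), t(r(k), t(k, q, q), o))

Derivation:
Canonical form:  r(t(k ⊕ k ⊕ k, k ⊕ q ⊕ q ⊕ q, t(q, k, k))) ⊕ t(k ⊕ k ⊕ q ⊕ q, t(k ⊕ q ⊕ t(k, k, k), t(k, k, q), k ⊕ k), t(r(k), t(k, q, q), o))
Apply R5:  consuming t(k, k, k);  x := k ⊕ q, y := k
Every leftover argument binds to the variable; the entire application is replaced.
New term:  r(t(k ⊕ k ⊕ k, k ⊕ q ⊕ q ⊕ q, t(q, k, k))) ⊕ t(k ⊕ k ⊕ q ⊕ q, t(k ⊕ q, t(k, k, q), k ⊕ k), t(r(k), t(k, q, q), o))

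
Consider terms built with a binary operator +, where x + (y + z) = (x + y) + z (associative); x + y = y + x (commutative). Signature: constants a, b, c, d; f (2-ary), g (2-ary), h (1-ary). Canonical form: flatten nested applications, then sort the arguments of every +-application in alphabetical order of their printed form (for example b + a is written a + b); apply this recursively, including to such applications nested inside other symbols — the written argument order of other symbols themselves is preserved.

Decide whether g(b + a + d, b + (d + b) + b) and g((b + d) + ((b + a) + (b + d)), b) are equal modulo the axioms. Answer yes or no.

Left:  g(b + a + d, b + (d + b) + b)
  Descend into:  b + (d + b) + b
  Flatten:  b + d + b + b
  Sort arguments:  b + b + b + d
  Reassemble:  g(a + b + d, b + b + b + d)
Right:  g((b + d) + ((b + a) + (b + d)), b)
  Descend into:  (b + d) + ((b + a) + (b + d))
  Merge nested applications:  b + d + b + a + b + d
  Sort arguments:  a + b + b + b + d + d
  Reassemble:  g(a + b + b + b + d + d, b)

Answer: no — g(a + b + d, b + b + b + d) vs g(a + b + b + b + d + d, b)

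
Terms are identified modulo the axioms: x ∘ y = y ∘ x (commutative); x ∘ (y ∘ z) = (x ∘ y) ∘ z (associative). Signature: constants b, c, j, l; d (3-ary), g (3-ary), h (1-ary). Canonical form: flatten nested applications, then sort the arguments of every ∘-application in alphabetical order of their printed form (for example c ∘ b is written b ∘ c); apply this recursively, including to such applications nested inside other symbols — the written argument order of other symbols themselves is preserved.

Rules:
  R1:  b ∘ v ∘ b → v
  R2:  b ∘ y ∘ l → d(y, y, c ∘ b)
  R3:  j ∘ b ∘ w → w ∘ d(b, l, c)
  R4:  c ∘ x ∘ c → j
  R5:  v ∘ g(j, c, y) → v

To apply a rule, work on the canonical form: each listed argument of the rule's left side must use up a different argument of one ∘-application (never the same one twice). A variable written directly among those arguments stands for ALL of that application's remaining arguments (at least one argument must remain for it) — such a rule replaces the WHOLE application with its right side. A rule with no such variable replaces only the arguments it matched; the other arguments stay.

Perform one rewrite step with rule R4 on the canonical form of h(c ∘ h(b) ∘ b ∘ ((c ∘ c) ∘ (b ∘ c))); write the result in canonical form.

Answer: h(j)

Derivation:
Canonical form:  h(b ∘ b ∘ c ∘ c ∘ c ∘ c ∘ h(b))
R4 matches:  uses c, c;  x := b ∘ b ∘ c ∘ c ∘ h(b)
The variable takes the whole remainder — replace the entire application.
Result:  h(j)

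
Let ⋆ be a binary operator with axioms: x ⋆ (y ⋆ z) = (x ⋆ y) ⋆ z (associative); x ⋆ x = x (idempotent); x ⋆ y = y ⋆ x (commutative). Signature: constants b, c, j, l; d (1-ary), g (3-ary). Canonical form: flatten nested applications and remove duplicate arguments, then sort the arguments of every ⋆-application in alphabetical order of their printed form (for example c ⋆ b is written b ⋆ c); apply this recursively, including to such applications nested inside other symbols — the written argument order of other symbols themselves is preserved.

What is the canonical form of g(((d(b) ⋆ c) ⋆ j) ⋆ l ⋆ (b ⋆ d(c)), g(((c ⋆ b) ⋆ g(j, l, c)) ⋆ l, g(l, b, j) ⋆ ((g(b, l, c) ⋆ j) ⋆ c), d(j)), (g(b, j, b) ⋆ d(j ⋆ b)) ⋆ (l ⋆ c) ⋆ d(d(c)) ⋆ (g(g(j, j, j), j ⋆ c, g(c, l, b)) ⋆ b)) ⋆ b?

Answer: b ⋆ g(b ⋆ c ⋆ d(b) ⋆ d(c) ⋆ j ⋆ l, g(b ⋆ c ⋆ g(j, l, c) ⋆ l, c ⋆ g(b, l, c) ⋆ g(l, b, j) ⋆ j, d(j)), b ⋆ c ⋆ d(b ⋆ j) ⋆ d(d(c)) ⋆ g(b, j, b) ⋆ g(g(j, j, j), c ⋆ j, g(c, l, b)) ⋆ l)

Derivation:
Simplify inside:  g(((d(b) ⋆ c) ⋆ j) ⋆ l ⋆ (b ⋆ d(c)), g(((c ⋆ b) ⋆ g(j, l, c)) ⋆ l, g(l, b, j) ⋆ ((g(b, l, c) ⋆ j) ⋆ c), d(j)), (g(b, j, b) ⋆ d(j ⋆ b)) ⋆ (l ⋆ c) ⋆ d(d(c)) ⋆ (g(g(j, j, j), j ⋆ c, g(c, l, b)) ⋆ b))  →  g(b ⋆ c ⋆ d(b) ⋆ d(c) ⋆ j ⋆ l, g(b ⋆ c ⋆ g(j, l, c) ⋆ l, c ⋆ g(b, l, c) ⋆ g(l, b, j) ⋆ j, d(j)), b ⋆ c ⋆ d(b ⋆ j) ⋆ d(d(c)) ⋆ g(b, j, b) ⋆ g(g(j, j, j), c ⋆ j, g(c, l, b)) ⋆ l)
Order the arguments:  b ⋆ g(b ⋆ c ⋆ d(b) ⋆ d(c) ⋆ j ⋆ l, g(b ⋆ c ⋆ g(j, l, c) ⋆ l, c ⋆ g(b, l, c) ⋆ g(l, b, j) ⋆ j, d(j)), b ⋆ c ⋆ d(b ⋆ j) ⋆ d(d(c)) ⋆ g(b, j, b) ⋆ g(g(j, j, j), c ⋆ j, g(c, l, b)) ⋆ l)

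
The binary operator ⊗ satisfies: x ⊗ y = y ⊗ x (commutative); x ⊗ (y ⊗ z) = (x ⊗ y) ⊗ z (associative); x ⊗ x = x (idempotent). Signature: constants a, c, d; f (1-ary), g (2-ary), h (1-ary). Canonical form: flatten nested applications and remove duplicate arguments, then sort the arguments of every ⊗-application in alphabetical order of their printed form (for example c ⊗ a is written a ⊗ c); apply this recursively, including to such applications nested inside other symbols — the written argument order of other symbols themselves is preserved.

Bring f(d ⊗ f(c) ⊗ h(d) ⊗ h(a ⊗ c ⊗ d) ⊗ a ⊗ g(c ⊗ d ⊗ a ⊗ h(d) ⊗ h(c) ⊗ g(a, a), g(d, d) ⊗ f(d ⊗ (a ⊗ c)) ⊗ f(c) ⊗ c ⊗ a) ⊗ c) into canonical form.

Focus inside:  d ⊗ f(c) ⊗ h(d) ⊗ h(a ⊗ c ⊗ d) ⊗ a ⊗ g(c ⊗ d ⊗ a ⊗ h(d) ⊗ h(c) ⊗ g(a, a), g(d, d) ⊗ f(d ⊗ (a ⊗ c)) ⊗ f(c) ⊗ c ⊗ a) ⊗ c
Canonicalize subterm:  g(c ⊗ d ⊗ a ⊗ h(d) ⊗ h(c) ⊗ g(a, a), g(d, d) ⊗ f(d ⊗ (a ⊗ c)) ⊗ f(c) ⊗ c ⊗ a)  →  g(a ⊗ c ⊗ d ⊗ g(a, a) ⊗ h(c) ⊗ h(d), a ⊗ c ⊗ f(a ⊗ c ⊗ d) ⊗ f(c) ⊗ g(d, d))
Sort arguments:  a ⊗ c ⊗ d ⊗ f(c) ⊗ g(a ⊗ c ⊗ d ⊗ g(a, a) ⊗ h(c) ⊗ h(d), a ⊗ c ⊗ f(a ⊗ c ⊗ d) ⊗ f(c) ⊗ g(d, d)) ⊗ h(a ⊗ c ⊗ d) ⊗ h(d)
Reassemble:  f(a ⊗ c ⊗ d ⊗ f(c) ⊗ g(a ⊗ c ⊗ d ⊗ g(a, a) ⊗ h(c) ⊗ h(d), a ⊗ c ⊗ f(a ⊗ c ⊗ d) ⊗ f(c) ⊗ g(d, d)) ⊗ h(a ⊗ c ⊗ d) ⊗ h(d))

Answer: f(a ⊗ c ⊗ d ⊗ f(c) ⊗ g(a ⊗ c ⊗ d ⊗ g(a, a) ⊗ h(c) ⊗ h(d), a ⊗ c ⊗ f(a ⊗ c ⊗ d) ⊗ f(c) ⊗ g(d, d)) ⊗ h(a ⊗ c ⊗ d) ⊗ h(d))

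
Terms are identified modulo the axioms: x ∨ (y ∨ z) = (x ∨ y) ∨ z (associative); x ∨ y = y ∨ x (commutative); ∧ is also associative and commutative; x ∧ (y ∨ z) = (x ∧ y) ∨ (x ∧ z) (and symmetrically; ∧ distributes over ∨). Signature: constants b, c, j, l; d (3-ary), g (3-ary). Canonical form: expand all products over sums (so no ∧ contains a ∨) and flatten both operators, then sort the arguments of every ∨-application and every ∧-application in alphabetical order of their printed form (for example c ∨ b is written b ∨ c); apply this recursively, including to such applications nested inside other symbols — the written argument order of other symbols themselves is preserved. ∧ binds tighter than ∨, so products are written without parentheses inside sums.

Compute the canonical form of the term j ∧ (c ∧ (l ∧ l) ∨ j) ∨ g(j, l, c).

Distribute:  c ∧ j ∧ l ∧ l ∨ j ∧ j ∨ g(j, l, c)
Order the arguments:  c ∧ j ∧ l ∧ l ∨ g(j, l, c) ∨ j ∧ j

Answer: c ∧ j ∧ l ∧ l ∨ g(j, l, c) ∨ j ∧ j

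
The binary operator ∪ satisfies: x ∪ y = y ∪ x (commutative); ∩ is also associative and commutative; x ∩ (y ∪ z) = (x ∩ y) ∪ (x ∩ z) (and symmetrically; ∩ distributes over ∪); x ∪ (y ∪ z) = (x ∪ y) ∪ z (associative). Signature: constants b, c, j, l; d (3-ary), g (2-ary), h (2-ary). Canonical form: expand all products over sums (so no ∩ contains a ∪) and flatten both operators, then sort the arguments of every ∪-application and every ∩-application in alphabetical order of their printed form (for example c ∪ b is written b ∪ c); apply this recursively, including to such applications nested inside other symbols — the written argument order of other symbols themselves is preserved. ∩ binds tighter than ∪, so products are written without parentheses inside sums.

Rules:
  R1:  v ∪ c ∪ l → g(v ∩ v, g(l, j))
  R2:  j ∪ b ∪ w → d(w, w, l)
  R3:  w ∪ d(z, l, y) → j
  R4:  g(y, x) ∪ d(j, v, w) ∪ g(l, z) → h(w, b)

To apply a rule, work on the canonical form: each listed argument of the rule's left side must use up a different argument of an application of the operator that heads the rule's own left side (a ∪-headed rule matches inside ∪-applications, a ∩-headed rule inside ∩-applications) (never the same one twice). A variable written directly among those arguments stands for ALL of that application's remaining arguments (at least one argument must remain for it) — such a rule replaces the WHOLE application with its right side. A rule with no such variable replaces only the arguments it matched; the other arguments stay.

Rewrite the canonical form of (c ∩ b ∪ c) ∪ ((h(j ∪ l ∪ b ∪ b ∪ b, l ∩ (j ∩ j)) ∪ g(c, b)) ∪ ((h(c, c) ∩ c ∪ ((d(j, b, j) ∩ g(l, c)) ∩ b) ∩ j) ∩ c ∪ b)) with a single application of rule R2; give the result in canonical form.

Canonical form:  b ∪ b ∩ c ∪ b ∩ c ∩ d(j, b, j) ∩ g(l, c) ∩ j ∪ c ∪ c ∩ c ∩ h(c, c) ∪ g(c, b) ∪ h(b ∪ b ∪ b ∪ j ∪ l, j ∩ j ∩ l)
Match R2:  consume b, j;  w := b ∪ b ∪ l
Every leftover argument binds to the variable; the entire application is replaced.
Giving:  b ∪ b ∩ c ∪ b ∩ c ∩ d(j, b, j) ∩ g(l, c) ∩ j ∪ c ∪ c ∩ c ∩ h(c, c) ∪ g(c, b) ∪ h(d(b ∪ b ∪ l, b ∪ b ∪ l, l), j ∩ j ∩ l)

Answer: b ∪ b ∩ c ∪ b ∩ c ∩ d(j, b, j) ∩ g(l, c) ∩ j ∪ c ∪ c ∩ c ∩ h(c, c) ∪ g(c, b) ∪ h(d(b ∪ b ∪ l, b ∪ b ∪ l, l), j ∩ j ∩ l)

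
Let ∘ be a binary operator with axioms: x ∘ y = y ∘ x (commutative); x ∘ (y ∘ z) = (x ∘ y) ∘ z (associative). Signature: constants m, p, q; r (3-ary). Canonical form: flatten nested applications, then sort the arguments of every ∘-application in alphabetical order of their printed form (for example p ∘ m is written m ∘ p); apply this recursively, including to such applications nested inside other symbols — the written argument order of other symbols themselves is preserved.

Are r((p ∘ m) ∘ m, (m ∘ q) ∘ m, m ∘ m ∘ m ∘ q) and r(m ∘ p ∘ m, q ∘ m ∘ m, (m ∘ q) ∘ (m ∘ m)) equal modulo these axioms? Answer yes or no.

Left:  r((p ∘ m) ∘ m, (m ∘ q) ∘ m, m ∘ m ∘ m ∘ q)
  Descend into:  (m ∘ q) ∘ m
  Un-nest:  m ∘ q ∘ m
  Order the arguments:  m ∘ m ∘ q
  Put back:  r(m ∘ m ∘ p, m ∘ m ∘ q, m ∘ m ∘ m ∘ q)
Right:  r(m ∘ p ∘ m, q ∘ m ∘ m, (m ∘ q) ∘ (m ∘ m))
  Descend into:  (m ∘ q) ∘ (m ∘ m)
  Un-nest:  m ∘ q ∘ m ∘ m
  Order the arguments:  m ∘ m ∘ m ∘ q
  Reassemble:  r(m ∘ m ∘ p, m ∘ m ∘ q, m ∘ m ∘ m ∘ q)

Answer: yes — both canonical forms are r(m ∘ m ∘ p, m ∘ m ∘ q, m ∘ m ∘ m ∘ q)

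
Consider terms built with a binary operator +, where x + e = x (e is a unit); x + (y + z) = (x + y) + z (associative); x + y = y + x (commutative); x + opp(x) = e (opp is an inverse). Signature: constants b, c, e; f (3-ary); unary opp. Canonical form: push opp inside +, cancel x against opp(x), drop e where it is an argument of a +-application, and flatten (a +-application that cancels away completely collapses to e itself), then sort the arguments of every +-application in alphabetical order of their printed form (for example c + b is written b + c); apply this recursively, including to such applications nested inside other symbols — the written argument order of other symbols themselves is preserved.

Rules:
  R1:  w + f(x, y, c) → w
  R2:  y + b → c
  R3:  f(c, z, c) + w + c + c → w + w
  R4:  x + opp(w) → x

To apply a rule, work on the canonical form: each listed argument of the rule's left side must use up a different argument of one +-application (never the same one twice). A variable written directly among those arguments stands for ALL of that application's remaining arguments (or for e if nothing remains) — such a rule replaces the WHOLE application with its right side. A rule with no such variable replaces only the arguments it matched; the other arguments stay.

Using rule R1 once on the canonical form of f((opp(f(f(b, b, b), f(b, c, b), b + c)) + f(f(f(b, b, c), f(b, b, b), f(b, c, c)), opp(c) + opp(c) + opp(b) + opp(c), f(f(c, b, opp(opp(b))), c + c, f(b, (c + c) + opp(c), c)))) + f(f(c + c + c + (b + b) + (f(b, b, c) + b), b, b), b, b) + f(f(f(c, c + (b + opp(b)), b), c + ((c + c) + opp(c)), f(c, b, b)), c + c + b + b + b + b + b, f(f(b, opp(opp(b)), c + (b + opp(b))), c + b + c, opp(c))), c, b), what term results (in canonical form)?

Answer: f(f(f(b + b + b + c + c + c, b, b), b, b) + f(f(f(b, b, c), f(b, b, b), f(b, c, c)), opp(b) + opp(c) + opp(c) + opp(c), f(f(c, b, b), c + c, f(b, c, c))) + f(f(f(c, c, b), c + c, f(c, b, b)), b + b + b + b + b + c + c, f(f(b, b, c), b + c + c, opp(c))) + opp(f(f(b, b, b), f(b, c, b), b + c)), c, b)

Derivation:
Canonical form:  f(f(f(b + b + b + c + c + c + f(b, b, c), b, b), b, b) + f(f(f(b, b, c), f(b, b, b), f(b, c, c)), opp(b) + opp(c) + opp(c) + opp(c), f(f(c, b, b), c + c, f(b, c, c))) + f(f(f(c, c, b), c + c, f(c, b, b)), b + b + b + b + b + c + c, f(f(b, b, c), b + c + c, opp(c))) + opp(f(f(b, b, b), f(b, c, b), b + c)), c, b)
Match R1:  consume f(b, b, c);  w := b + b + b + c + c + c, x := b, y := b
The variable takes the whole remainder — replace the entire application.
Result:  f(f(f(b + b + b + c + c + c, b, b), b, b) + f(f(f(b, b, c), f(b, b, b), f(b, c, c)), opp(b) + opp(c) + opp(c) + opp(c), f(f(c, b, b), c + c, f(b, c, c))) + f(f(f(c, c, b), c + c, f(c, b, b)), b + b + b + b + b + c + c, f(f(b, b, c), b + c + c, opp(c))) + opp(f(f(b, b, b), f(b, c, b), b + c)), c, b)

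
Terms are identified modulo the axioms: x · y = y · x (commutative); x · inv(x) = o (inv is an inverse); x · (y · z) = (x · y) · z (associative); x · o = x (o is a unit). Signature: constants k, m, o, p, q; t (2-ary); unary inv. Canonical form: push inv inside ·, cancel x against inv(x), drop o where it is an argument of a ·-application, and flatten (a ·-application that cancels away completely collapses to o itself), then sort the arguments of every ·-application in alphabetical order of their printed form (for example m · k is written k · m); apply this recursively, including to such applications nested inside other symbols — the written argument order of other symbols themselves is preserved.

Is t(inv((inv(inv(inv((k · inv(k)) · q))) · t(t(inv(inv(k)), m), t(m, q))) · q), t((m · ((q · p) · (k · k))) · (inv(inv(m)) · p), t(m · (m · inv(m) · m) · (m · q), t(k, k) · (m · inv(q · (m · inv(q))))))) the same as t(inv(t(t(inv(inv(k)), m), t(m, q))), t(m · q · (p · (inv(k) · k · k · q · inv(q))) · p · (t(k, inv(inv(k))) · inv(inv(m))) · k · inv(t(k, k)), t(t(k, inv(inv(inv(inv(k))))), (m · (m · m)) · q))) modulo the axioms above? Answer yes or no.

Answer: no — t(inv(t(t(k, m), t(m, q))), t(k · k · m · m · p · p · q, t(m · m · m · q, t(k, k)))) vs t(inv(t(t(k, m), t(m, q))), t(k · k · m · m · p · p · q, t(t(k, k), m · m · m · q)))

Derivation:
Left:  t(inv((inv(inv(inv((k · inv(k)) · q))) · t(t(inv(inv(k)), m), t(m, q))) · q), t((m · ((q · p) · (k · k))) · (inv(inv(m)) · p), t(m · (m · inv(m) · m) · (m · q), t(k, k) · (m · inv(q · (m · inv(q)))))))
  Descend into:  (inv(inv(inv((k · inv(k)) · q))) · t(t(inv(inv(k)), m), t(m, q))) · q
  Push inv inside:  distribute inv over · and collapse double inv
  Cancel inverse pairs:  k cancels; q cancels
  Collect terms:  t(t(k, m), t(m, q))
  Rebuild:  t(inv(t(t(k, m), t(m, q))), t(k · k · m · m · p · p · q, t(m · m · m · q, t(k, k))))
Right:  t(inv(t(t(inv(inv(k)), m), t(m, q))), t(m · q · (p · (inv(k) · k · k · q · inv(q))) · p · (t(k, inv(inv(k))) · inv(inv(m))) · k · inv(t(k, k)), t(t(k, inv(inv(inv(inv(k))))), (m · (m · m)) · q)))
  Descend into:  m · q · (p · (inv(k) · k · k · q · inv(q))) · p · (t(k, inv(inv(k))) · inv(inv(m))) · k · inv(t(k, k))
  Push inv inside:  distribute inv over · and collapse double inv
  Cancel:  t(k, k) cancels
  Collect:  m · m · q · p · p · k · k
  Sort arguments:  k · k · m · m · p · p · q
  Put back:  t(inv(t(t(k, m), t(m, q))), t(k · k · m · m · p · p · q, t(t(k, k), m · m · m · q)))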